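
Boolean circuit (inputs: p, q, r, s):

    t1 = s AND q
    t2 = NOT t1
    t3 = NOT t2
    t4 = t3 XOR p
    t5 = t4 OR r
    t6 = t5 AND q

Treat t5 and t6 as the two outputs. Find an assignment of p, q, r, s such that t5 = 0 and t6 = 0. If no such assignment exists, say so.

Check with p=1, q=1, r=0, s=1:
t1 = s AND q = 1 AND 1 = 1
t2 = NOT t1 = NOT 1 = 0
t3 = NOT t2 = NOT 0 = 1
t4 = t3 XOR p = 1 XOR 1 = 0
t5 = t4 OR r = 0 OR 0 = 0
t6 = t5 AND q = 0 AND 1 = 0
So t5 = 0 and t6 = 0.

p=1, q=1, r=0, s=1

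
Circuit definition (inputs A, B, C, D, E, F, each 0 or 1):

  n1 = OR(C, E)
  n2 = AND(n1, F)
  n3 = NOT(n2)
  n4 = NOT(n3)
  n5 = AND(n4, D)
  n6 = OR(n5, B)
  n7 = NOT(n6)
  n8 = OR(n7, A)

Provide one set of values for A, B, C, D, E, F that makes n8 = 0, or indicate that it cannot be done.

n8 = OR(n7, A) must be 0, so both n7 = 0 and A = 0.
n7 = NOT(n6) must be 0, so n6 = 1.
n6 = OR(n5, B) must be 1, so at least one of n5, B is 1.
Check with A=0, B=1, C=1, D=1, E=0, F=1:
n1 = OR(C, E) = OR(1, 0) = 1
n2 = AND(n1, F) = AND(1, 1) = 1
n3 = NOT(n2) = NOT 1 = 0
n4 = NOT(n3) = NOT 0 = 1
n5 = AND(n4, D) = AND(1, 1) = 1
n6 = OR(n5, B) = OR(1, 1) = 1
n7 = NOT(n6) = NOT 1 = 0
n8 = OR(n7, A) = OR(0, 0) = 0
So n8 = 0 as required.

A=0, B=1, C=1, D=1, E=0, F=1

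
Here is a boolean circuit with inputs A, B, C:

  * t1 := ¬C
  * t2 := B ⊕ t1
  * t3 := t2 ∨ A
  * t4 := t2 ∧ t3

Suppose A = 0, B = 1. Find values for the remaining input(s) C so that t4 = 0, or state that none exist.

C=0

t4 = t2 ∧ t3 must be 0, so at least one of t2, t3 is 0.
Check with A = 0, B = 1 and C=0:
t1 = ¬C = ¬0 = 1
t2 = B ⊕ t1 = 1 ⊕ 1 = 0
t3 = t2 ∨ A = 0 ∨ 0 = 0
t4 = t2 ∧ t3 = 0 ∧ 0 = 0
So t4 = 0.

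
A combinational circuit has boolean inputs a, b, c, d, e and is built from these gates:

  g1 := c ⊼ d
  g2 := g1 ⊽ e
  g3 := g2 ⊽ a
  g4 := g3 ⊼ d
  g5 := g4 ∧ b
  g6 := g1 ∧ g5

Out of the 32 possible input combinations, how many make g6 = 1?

10

g6 = g1 ∧ g5 must be 1, so both g1 = 1 and g5 = 1.
Enumerating the 32 input combinations, 10 give g6 = 1 and 22 give g6 = 0.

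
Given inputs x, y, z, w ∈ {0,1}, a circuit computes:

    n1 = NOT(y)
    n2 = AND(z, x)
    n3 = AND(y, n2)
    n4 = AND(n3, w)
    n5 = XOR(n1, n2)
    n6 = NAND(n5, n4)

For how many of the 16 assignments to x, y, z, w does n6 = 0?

n6 = NAND(n5, n4) must be 0, so both n5 = 1 and n4 = 1.
Satisfying assignments:
  x=1, y=1, z=1, w=1

1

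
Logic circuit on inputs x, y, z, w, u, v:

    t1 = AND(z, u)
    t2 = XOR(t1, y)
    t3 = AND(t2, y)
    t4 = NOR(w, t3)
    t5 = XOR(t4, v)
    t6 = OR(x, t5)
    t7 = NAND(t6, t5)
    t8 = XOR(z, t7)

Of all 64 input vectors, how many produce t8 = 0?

32

t8 = XOR(z, t7) must be 0, so z and t7 are equal.
Enumerating the 64 input combinations, 32 give t8 = 0 and 32 give t8 = 1.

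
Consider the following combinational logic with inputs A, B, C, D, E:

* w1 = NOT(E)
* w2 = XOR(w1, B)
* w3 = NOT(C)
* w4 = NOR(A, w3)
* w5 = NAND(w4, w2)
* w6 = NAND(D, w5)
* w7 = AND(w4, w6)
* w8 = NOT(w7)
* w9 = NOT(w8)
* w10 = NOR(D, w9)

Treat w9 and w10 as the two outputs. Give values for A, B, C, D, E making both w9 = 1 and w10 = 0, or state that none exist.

A=0, B=0, C=1, D=1, E=0

Check with A=0, B=0, C=1, D=1, E=0:
w1 = NOT(E) = NOT 0 = 1
w2 = XOR(w1, B) = XOR(1, 0) = 1
w3 = NOT(C) = NOT 1 = 0
w4 = NOR(A, w3) = NOR(0, 0) = 1
w5 = NAND(w4, w2) = NAND(1, 1) = 0
w6 = NAND(D, w5) = NAND(1, 0) = 1
w7 = AND(w4, w6) = AND(1, 1) = 1
w8 = NOT(w7) = NOT 1 = 0
w9 = NOT(w8) = NOT 0 = 1
w10 = NOR(D, w9) = NOR(1, 1) = 0
So w9 = 1 and w10 = 0.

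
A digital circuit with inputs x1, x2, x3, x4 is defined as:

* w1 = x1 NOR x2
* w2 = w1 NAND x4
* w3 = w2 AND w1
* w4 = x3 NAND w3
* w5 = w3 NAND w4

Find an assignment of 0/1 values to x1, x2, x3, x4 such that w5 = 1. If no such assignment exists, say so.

Check with x1=0, x2=1, x3=1, x4=0:
w1 = x1 NOR x2 = 0 NOR 1 = 0
w2 = w1 NAND x4 = 0 NAND 0 = 1
w3 = w2 AND w1 = 1 AND 0 = 0
w4 = x3 NAND w3 = 1 NAND 0 = 1
w5 = w3 NAND w4 = 0 NAND 1 = 1
So w5 = 1 as required.

x1=0, x2=1, x3=1, x4=0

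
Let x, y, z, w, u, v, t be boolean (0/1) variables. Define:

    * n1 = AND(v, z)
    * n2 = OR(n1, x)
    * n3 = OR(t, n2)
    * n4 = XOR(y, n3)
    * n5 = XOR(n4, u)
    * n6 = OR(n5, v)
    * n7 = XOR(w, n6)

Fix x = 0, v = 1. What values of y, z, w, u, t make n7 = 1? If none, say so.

Check with x = 0, v = 1 and y=1, z=1, w=0, u=1, t=0:
n1 = AND(v, z) = AND(1, 1) = 1
n2 = OR(n1, x) = OR(1, 0) = 1
n3 = OR(t, n2) = OR(0, 1) = 1
n4 = XOR(y, n3) = XOR(1, 1) = 0
n5 = XOR(n4, u) = XOR(0, 1) = 1
n6 = OR(n5, v) = OR(1, 1) = 1
n7 = XOR(w, n6) = XOR(0, 1) = 1
So n7 = 1.

y=1, z=1, w=0, u=1, t=0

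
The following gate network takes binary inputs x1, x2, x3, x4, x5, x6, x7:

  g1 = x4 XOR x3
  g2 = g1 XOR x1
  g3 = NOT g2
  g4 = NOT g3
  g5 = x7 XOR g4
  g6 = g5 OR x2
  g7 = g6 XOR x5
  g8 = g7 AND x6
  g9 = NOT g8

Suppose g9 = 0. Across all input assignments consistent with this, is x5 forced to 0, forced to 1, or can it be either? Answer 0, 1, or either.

either

Both values of x5 occur among assignments with g9 = 0:
  x5=0: x1=0, x2=0, x3=0, x4=0, x5=0, x6=1, x7=1
  x5=1: x1=0, x2=0, x3=0, x4=0, x5=1, x6=1, x7=0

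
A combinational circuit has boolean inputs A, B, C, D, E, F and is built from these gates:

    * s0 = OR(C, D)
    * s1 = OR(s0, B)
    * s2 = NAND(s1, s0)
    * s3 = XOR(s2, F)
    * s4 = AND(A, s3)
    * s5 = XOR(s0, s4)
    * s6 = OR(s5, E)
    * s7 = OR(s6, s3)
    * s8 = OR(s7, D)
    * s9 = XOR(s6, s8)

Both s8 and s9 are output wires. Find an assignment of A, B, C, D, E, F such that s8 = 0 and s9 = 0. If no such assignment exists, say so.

Check with A=1, B=0, C=0, D=0, E=0, F=1:
s0 = OR(C, D) = OR(0, 0) = 0
s1 = OR(s0, B) = OR(0, 0) = 0
s2 = NAND(s1, s0) = NAND(0, 0) = 1
s3 = XOR(s2, F) = XOR(1, 1) = 0
s4 = AND(A, s3) = AND(1, 0) = 0
s5 = XOR(s0, s4) = XOR(0, 0) = 0
s6 = OR(s5, E) = OR(0, 0) = 0
s7 = OR(s6, s3) = OR(0, 0) = 0
s8 = OR(s7, D) = OR(0, 0) = 0
s9 = XOR(s6, s8) = XOR(0, 0) = 0
So s8 = 0 and s9 = 0.

A=1, B=0, C=0, D=0, E=0, F=1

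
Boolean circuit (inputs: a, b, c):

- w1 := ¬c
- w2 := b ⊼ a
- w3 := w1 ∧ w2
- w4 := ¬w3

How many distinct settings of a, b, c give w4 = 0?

3

w4 = ¬w3 must be 0, so w3 = 1.
Satisfying assignments:
  a=0, b=0, c=0
  a=0, b=1, c=0
  a=1, b=0, c=0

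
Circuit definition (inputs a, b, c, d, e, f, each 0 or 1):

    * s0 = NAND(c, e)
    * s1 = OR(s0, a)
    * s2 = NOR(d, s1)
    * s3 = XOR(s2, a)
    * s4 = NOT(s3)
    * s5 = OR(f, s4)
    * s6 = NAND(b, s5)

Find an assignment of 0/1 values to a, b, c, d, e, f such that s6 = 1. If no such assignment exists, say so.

a=0, b=0, c=1, d=1, e=0, f=0

s6 = NAND(b, s5) must be 1, so at least one of b, s5 is 0.
Check with a=0, b=0, c=1, d=1, e=0, f=0:
s0 = NAND(c, e) = NAND(1, 0) = 1
s1 = OR(s0, a) = OR(1, 0) = 1
s2 = NOR(d, s1) = NOR(1, 1) = 0
s3 = XOR(s2, a) = XOR(0, 0) = 0
s4 = NOT(s3) = NOT 0 = 1
s5 = OR(f, s4) = OR(0, 1) = 1
s6 = NAND(b, s5) = NAND(0, 1) = 1
So s6 = 1 as required.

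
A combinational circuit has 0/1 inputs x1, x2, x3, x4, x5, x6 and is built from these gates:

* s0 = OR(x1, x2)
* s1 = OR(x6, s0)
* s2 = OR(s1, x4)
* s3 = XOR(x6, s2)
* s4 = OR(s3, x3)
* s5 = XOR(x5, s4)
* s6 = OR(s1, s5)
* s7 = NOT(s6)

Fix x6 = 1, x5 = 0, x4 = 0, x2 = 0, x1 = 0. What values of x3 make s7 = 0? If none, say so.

x3=1

s7 = NOT(s6) must be 0, so s6 = 1.
s6 = OR(s1, s5) must be 1, so at least one of s1, s5 is 1.
Check with x6 = 1, x5 = 0, x4 = 0, x2 = 0, x1 = 0 and x3=1:
s0 = OR(x1, x2) = OR(0, 0) = 0
s1 = OR(x6, s0) = OR(1, 0) = 1
s2 = OR(s1, x4) = OR(1, 0) = 1
s3 = XOR(x6, s2) = XOR(1, 1) = 0
s4 = OR(s3, x3) = OR(0, 1) = 1
s5 = XOR(x5, s4) = XOR(0, 1) = 1
s6 = OR(s1, s5) = OR(1, 1) = 1
s7 = NOT(s6) = NOT 1 = 0
So s7 = 0.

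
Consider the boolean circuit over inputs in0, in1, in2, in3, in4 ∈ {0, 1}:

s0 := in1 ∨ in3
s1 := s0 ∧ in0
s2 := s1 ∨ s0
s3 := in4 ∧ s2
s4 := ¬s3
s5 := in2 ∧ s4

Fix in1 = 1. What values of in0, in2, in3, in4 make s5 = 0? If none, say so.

Check with in1 = 1 and in0=0, in2=1, in3=1, in4=1:
s0 = in1 ∨ in3 = 1 ∨ 1 = 1
s1 = s0 ∧ in0 = 1 ∧ 0 = 0
s2 = s1 ∨ s0 = 0 ∨ 1 = 1
s3 = in4 ∧ s2 = 1 ∧ 1 = 1
s4 = ¬s3 = ¬1 = 0
s5 = in2 ∧ s4 = 1 ∧ 0 = 0
So s5 = 0.

in0=0 in2=1 in3=1 in4=1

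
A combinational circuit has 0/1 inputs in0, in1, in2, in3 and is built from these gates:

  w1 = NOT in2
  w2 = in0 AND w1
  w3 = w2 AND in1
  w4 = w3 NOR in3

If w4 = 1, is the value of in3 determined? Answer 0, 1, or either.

0

w4 = w3 NOR in3 must be 1, so both w3 = 0 and in3 = 0.
Every assignment with w4 = 1 has in3 = 0; there are 7 such assignment(s).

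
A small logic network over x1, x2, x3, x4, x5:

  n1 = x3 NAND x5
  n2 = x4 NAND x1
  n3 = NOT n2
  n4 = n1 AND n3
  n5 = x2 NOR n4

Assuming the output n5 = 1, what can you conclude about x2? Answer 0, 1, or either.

n5 = x2 NOR n4 must be 1, so both x2 = 0 and n4 = 0.
Every assignment with n5 = 1 has x2 = 0; there are 13 such assignment(s).

0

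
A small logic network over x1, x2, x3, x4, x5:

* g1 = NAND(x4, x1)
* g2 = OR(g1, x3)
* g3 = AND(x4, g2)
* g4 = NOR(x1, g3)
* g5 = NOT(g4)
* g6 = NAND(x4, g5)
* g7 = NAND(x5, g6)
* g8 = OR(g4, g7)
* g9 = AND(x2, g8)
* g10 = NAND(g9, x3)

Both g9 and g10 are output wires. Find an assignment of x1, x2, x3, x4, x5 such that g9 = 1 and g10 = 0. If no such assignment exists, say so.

Check with x1=1, x2=1, x3=1, x4=0, x5=0:
g1 = NAND(x4, x1) = NAND(0, 1) = 1
g2 = OR(g1, x3) = OR(1, 1) = 1
g3 = AND(x4, g2) = AND(0, 1) = 0
g4 = NOR(x1, g3) = NOR(1, 0) = 0
g5 = NOT(g4) = NOT 0 = 1
g6 = NAND(x4, g5) = NAND(0, 1) = 1
g7 = NAND(x5, g6) = NAND(0, 1) = 1
g8 = OR(g4, g7) = OR(0, 1) = 1
g9 = AND(x2, g8) = AND(1, 1) = 1
g10 = NAND(g9, x3) = NAND(1, 1) = 0
So g9 = 1 and g10 = 0.

x1=1, x2=1, x3=1, x4=0, x5=0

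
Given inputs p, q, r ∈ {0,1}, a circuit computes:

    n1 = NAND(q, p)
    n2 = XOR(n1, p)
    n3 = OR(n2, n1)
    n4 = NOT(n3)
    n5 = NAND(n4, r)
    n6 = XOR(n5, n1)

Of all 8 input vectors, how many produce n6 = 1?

2

n6 = XOR(n5, n1) must be 1, so n5 and n1 differ.
Enumerating the 8 input combinations, 2 give n6 = 1 and 6 give n6 = 0.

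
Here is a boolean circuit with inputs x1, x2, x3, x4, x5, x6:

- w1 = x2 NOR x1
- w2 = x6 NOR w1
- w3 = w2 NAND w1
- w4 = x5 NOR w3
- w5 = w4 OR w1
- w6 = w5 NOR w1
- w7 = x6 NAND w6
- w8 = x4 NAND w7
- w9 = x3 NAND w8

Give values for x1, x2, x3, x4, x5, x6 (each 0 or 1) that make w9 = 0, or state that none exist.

x1=0 x2=0 x3=1 x4=0 x5=1 x6=0

w9 = x3 NAND w8 must be 0, so both x3 = 1 and w8 = 1.
Check with x1=0 x2=0 x3=1 x4=0 x5=1 x6=0:
w1 = x2 NOR x1 = 0 NOR 0 = 1
w2 = x6 NOR w1 = 0 NOR 1 = 0
w3 = w2 NAND w1 = 0 NAND 1 = 1
w4 = x5 NOR w3 = 1 NOR 1 = 0
w5 = w4 OR w1 = 0 OR 1 = 1
w6 = w5 NOR w1 = 1 NOR 1 = 0
w7 = x6 NAND w6 = 0 NAND 0 = 1
w8 = x4 NAND w7 = 0 NAND 1 = 1
w9 = x3 NAND w8 = 1 NAND 1 = 0
So w9 = 0 as required.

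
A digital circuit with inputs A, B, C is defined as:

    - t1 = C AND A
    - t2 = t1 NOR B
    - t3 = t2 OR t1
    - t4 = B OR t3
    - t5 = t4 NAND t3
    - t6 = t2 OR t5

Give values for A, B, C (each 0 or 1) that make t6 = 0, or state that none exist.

A=1, B=1, C=1

t6 = t2 OR t5 must be 0, so both t2 = 0 and t5 = 0.
t2 = t1 NOR B must be 0, so at least one of t1, B is 1.
t5 = t4 NAND t3 must be 0, so both t4 = 1 and t3 = 1.
Check with A=1, B=1, C=1:
t1 = C AND A = 1 AND 1 = 1
t2 = t1 NOR B = 1 NOR 1 = 0
t3 = t2 OR t1 = 0 OR 1 = 1
t4 = B OR t3 = 1 OR 1 = 1
t5 = t4 NAND t3 = 1 NAND 1 = 0
t6 = t2 OR t5 = 0 OR 0 = 0
So t6 = 0 as required.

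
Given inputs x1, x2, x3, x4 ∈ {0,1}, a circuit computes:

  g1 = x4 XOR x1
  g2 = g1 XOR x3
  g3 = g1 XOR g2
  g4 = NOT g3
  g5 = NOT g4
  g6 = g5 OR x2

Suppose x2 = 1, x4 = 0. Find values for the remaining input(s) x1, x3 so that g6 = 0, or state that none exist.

no solution exists

With x2 = 1, x4 = 0 fixed, none of the 4 settings of x1, x3 give g6 = 0.
For example, with x1=0, x3=1:
g1 = x4 XOR x1 = 0 XOR 0 = 0
g2 = g1 XOR x3 = 0 XOR 1 = 1
g3 = g1 XOR g2 = 0 XOR 1 = 1
g4 = NOT g3 = NOT 1 = 0
g5 = NOT g4 = NOT 0 = 1
g6 = g5 OR x2 = 1 OR 1 = 1
giving g6 = 1 ≠ 0.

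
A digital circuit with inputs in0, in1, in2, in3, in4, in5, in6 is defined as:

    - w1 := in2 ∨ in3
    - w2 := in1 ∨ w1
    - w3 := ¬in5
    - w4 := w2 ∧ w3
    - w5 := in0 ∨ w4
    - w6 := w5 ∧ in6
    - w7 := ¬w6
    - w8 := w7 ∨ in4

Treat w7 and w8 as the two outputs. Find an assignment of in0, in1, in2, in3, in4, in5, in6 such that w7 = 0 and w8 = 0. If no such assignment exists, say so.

Check with in0=1 in1=1 in2=0 in3=1 in4=0 in5=0 in6=1:
w1 = in2 ∨ in3 = 0 ∨ 1 = 1
w2 = in1 ∨ w1 = 1 ∨ 1 = 1
w3 = ¬in5 = ¬0 = 1
w4 = w2 ∧ w3 = 1 ∧ 1 = 1
w5 = in0 ∨ w4 = 1 ∨ 1 = 1
w6 = w5 ∧ in6 = 1 ∧ 1 = 1
w7 = ¬w6 = ¬1 = 0
w8 = w7 ∨ in4 = 0 ∨ 0 = 0
So w7 = 0 and w8 = 0.

in0=1 in1=1 in2=0 in3=1 in4=0 in5=0 in6=1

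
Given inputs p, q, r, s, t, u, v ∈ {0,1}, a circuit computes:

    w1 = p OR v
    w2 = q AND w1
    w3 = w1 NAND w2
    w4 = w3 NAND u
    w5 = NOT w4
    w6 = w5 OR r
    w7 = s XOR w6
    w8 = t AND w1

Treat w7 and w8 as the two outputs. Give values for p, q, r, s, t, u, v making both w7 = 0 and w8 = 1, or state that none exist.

Check with p=0 q=1 r=1 s=1 t=1 u=0 v=1:
w1 = p OR v = 0 OR 1 = 1
w2 = q AND w1 = 1 AND 1 = 1
w3 = w1 NAND w2 = 1 NAND 1 = 0
w4 = w3 NAND u = 0 NAND 0 = 1
w5 = NOT w4 = NOT 1 = 0
w6 = w5 OR r = 0 OR 1 = 1
w7 = s XOR w6 = 1 XOR 1 = 0
w8 = t AND w1 = 1 AND 1 = 1
So w7 = 0 and w8 = 1.

p=0 q=1 r=1 s=1 t=1 u=0 v=1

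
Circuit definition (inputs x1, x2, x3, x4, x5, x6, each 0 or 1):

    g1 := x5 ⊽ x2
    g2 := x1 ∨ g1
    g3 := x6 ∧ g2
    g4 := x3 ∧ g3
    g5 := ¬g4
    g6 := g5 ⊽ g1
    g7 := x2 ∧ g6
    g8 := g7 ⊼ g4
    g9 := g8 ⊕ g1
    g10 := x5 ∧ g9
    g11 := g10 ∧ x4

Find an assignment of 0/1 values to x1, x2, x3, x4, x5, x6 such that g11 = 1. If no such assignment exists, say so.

x1=1, x2=1, x3=1, x4=1, x5=1, x6=0

g11 = g10 ∧ x4 must be 1, so both g10 = 1 and x4 = 1.
Check with x1=1, x2=1, x3=1, x4=1, x5=1, x6=0:
g1 = x5 ⊽ x2 = 1 ⊽ 1 = 0
g2 = x1 ∨ g1 = 1 ∨ 0 = 1
g3 = x6 ∧ g2 = 0 ∧ 1 = 0
g4 = x3 ∧ g3 = 1 ∧ 0 = 0
g5 = ¬g4 = ¬0 = 1
g6 = g5 ⊽ g1 = 1 ⊽ 0 = 0
g7 = x2 ∧ g6 = 1 ∧ 0 = 0
g8 = g7 ⊼ g4 = 0 ⊼ 0 = 1
g9 = g8 ⊕ g1 = 1 ⊕ 0 = 1
g10 = x5 ∧ g9 = 1 ∧ 1 = 1
g11 = g10 ∧ x4 = 1 ∧ 1 = 1
So g11 = 1 as required.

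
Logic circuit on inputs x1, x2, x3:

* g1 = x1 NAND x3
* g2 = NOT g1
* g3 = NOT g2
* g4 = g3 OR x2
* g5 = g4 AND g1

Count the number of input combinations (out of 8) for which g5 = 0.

g5 = g4 AND g1 must be 0, so at least one of g4, g1 is 0.
Enumerating the 8 input combinations, 2 give g5 = 0 and 6 give g5 = 1.

2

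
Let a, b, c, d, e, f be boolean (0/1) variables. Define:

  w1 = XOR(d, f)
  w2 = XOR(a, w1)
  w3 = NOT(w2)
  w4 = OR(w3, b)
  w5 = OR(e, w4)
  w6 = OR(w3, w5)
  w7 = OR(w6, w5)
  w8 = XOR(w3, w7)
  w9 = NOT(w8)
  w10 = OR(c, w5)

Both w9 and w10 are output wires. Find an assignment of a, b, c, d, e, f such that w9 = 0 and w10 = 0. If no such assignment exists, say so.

Across all 64 input combinations, none give both w9 = 0 and w10 = 0.

no solution exists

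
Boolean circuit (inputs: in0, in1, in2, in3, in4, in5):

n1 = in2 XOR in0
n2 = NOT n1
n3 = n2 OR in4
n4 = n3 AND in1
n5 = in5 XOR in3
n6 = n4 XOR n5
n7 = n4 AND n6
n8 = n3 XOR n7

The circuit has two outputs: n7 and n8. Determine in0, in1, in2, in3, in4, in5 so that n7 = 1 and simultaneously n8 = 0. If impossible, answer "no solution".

in0=0 in1=1 in2=1 in3=1 in4=1 in5=1

Check with in0=0 in1=1 in2=1 in3=1 in4=1 in5=1:
n1 = in2 XOR in0 = 1 XOR 0 = 1
n2 = NOT n1 = NOT 1 = 0
n3 = n2 OR in4 = 0 OR 1 = 1
n4 = n3 AND in1 = 1 AND 1 = 1
n5 = in5 XOR in3 = 1 XOR 1 = 0
n6 = n4 XOR n5 = 1 XOR 0 = 1
n7 = n4 AND n6 = 1 AND 1 = 1
n8 = n3 XOR n7 = 1 XOR 1 = 0
So n7 = 1 and n8 = 0.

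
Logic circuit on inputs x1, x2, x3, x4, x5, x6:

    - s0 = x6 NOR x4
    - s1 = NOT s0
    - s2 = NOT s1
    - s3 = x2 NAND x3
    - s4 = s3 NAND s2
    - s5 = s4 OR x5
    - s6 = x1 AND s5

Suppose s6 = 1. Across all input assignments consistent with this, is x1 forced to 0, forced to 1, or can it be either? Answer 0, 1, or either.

1

s6 = x1 AND s5 must be 1, so both x1 = 1 and s5 = 1.
Every assignment with s6 = 1 has x1 = 1; there are 29 such assignment(s).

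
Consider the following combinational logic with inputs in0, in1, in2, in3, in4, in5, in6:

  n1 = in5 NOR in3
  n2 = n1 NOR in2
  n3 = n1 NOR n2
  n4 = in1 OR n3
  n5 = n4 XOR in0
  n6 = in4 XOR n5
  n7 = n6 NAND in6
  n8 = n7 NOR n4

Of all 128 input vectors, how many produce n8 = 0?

118

n8 = n7 NOR n4 must be 0, so at least one of n7, n4 is 1.
Enumerating the 128 input combinations, 118 give n8 = 0 and 10 give n8 = 1.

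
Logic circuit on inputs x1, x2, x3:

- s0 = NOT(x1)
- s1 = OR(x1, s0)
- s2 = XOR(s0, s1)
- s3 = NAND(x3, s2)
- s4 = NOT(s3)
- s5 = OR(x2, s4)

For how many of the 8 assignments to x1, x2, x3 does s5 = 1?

5

s5 = OR(x2, s4) must be 1, so at least one of x2, s4 is 1.
Enumerating the 8 input combinations, 5 give s5 = 1 and 3 give s5 = 0.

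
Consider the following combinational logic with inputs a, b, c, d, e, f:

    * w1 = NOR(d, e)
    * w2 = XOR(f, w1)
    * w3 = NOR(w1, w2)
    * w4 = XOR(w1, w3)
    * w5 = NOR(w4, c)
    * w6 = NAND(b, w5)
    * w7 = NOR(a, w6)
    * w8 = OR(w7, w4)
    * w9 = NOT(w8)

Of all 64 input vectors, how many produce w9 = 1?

21

w9 = NOT(w8) must be 1, so w8 = 0.
w8 = OR(w7, w4) must be 0, so both w7 = 0 and w4 = 0.
Enumerating the 64 input combinations, 21 give w9 = 1 and 43 give w9 = 0.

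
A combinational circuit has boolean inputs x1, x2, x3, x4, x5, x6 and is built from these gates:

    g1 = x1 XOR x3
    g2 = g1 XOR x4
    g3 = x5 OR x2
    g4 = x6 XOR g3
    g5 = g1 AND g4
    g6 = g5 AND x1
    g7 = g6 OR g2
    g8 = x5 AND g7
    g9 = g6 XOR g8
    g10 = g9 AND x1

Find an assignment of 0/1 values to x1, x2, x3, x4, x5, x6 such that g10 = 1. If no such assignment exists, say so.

x1=1, x2=0, x3=0, x4=0, x5=1, x6=1

g10 = g9 AND x1 must be 1, so both g9 = 1 and x1 = 1.
g9 = g6 XOR g8 must be 1, so g6 and g8 differ.
Check with x1=1, x2=0, x3=0, x4=0, x5=1, x6=1:
g1 = x1 XOR x3 = 1 XOR 0 = 1
g2 = g1 XOR x4 = 1 XOR 0 = 1
g3 = x5 OR x2 = 1 OR 0 = 1
g4 = x6 XOR g3 = 1 XOR 1 = 0
g5 = g1 AND g4 = 1 AND 0 = 0
g6 = g5 AND x1 = 0 AND 1 = 0
g7 = g6 OR g2 = 0 OR 1 = 1
g8 = x5 AND g7 = 1 AND 1 = 1
g9 = g6 XOR g8 = 0 XOR 1 = 1
g10 = g9 AND x1 = 1 AND 1 = 1
So g10 = 1 as required.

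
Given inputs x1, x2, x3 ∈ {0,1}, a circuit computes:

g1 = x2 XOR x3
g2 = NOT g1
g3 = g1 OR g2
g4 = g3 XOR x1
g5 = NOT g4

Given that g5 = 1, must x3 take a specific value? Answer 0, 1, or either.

either

Both values of x3 occur among assignments with g5 = 1:
  x3=0: x1=1, x2=0, x3=0
  x3=1: x1=1, x2=0, x3=1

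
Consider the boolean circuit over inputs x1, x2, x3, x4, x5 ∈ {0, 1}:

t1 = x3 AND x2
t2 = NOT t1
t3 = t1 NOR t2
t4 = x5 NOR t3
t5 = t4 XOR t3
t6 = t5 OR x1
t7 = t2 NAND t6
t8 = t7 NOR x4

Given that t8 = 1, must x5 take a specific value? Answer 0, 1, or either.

Both values of x5 occur among assignments with t8 = 1:
  x5=0: x1=0, x2=0, x3=0, x4=0, x5=0
  x5=1: x1=1, x2=0, x3=0, x4=0, x5=1

either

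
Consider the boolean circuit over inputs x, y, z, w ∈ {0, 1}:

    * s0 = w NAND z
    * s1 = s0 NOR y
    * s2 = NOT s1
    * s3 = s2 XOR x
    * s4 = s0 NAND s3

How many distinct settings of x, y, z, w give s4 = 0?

6

s4 = s0 NAND s3 must be 0, so both s0 = 1 and s3 = 1.
s0 = w NAND z must be 1, so at least one of w, z is 0.
Satisfying assignments:
  x=0, y=0, z=0, w=0
  x=0, y=0, z=0, w=1
  x=0, y=0, z=1, w=0
  x=0, y=1, z=0, w=0
  x=0, y=1, z=0, w=1
  x=0, y=1, z=1, w=0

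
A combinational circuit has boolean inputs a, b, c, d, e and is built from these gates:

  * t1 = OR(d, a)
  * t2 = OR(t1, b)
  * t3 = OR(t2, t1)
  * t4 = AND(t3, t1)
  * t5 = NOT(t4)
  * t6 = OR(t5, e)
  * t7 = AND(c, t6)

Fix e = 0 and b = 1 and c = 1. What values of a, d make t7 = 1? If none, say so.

t7 = AND(c, t6) must be 1, so both c = 1 and t6 = 1.
Check with e = 0 and b = 1 and c = 1 and a=0, d=0:
t1 = OR(d, a) = OR(0, 0) = 0
t2 = OR(t1, b) = OR(0, 1) = 1
t3 = OR(t2, t1) = OR(1, 0) = 1
t4 = AND(t3, t1) = AND(1, 0) = 0
t5 = NOT(t4) = NOT 0 = 1
t6 = OR(t5, e) = OR(1, 0) = 1
t7 = AND(c, t6) = AND(1, 1) = 1
So t7 = 1.

a=0 d=0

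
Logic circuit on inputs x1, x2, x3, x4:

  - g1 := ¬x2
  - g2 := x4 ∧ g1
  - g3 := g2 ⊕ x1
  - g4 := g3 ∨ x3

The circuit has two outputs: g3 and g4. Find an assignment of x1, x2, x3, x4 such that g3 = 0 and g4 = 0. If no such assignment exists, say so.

Check with x1=0, x2=1, x3=0, x4=1:
g1 = ¬x2 = ¬1 = 0
g2 = x4 ∧ g1 = 1 ∧ 0 = 0
g3 = g2 ⊕ x1 = 0 ⊕ 0 = 0
g4 = g3 ∨ x3 = 0 ∨ 0 = 0
So g3 = 0 and g4 = 0.

x1=0, x2=1, x3=0, x4=1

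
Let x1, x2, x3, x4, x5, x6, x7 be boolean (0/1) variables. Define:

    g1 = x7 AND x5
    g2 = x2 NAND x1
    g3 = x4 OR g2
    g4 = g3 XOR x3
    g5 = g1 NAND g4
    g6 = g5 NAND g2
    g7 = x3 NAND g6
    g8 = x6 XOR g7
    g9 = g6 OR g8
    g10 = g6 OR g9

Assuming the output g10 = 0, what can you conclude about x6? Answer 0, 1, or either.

1

g10 = g6 OR g9 must be 0, so both g6 = 0 and g9 = 0.
Every assignment with g10 = 0 has x6 = 1; there are 42 such assignment(s).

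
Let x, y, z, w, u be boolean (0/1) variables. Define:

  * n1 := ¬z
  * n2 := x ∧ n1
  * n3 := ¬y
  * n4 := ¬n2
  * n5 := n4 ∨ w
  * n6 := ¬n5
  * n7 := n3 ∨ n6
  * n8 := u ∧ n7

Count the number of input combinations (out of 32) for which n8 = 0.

23

n8 = u ∧ n7 must be 0, so at least one of u, n7 is 0.
Enumerating the 32 input combinations, 23 give n8 = 0 and 9 give n8 = 1.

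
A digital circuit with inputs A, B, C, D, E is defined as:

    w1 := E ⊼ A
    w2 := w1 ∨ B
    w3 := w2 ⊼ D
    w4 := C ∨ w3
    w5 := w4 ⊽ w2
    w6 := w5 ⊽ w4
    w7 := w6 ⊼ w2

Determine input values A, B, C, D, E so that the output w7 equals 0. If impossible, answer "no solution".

w7 = w6 ⊼ w2 must be 0, so both w6 = 1 and w2 = 1.
w6 = w5 ⊽ w4 must be 1, so both w5 = 0 and w4 = 0.
Check with A=0, B=1, C=0, D=1, E=1:
w1 = E ⊼ A = 1 ⊼ 0 = 1
w2 = w1 ∨ B = 1 ∨ 1 = 1
w3 = w2 ⊼ D = 1 ⊼ 1 = 0
w4 = C ∨ w3 = 0 ∨ 0 = 0
w5 = w4 ⊽ w2 = 0 ⊽ 1 = 0
w6 = w5 ⊽ w4 = 0 ⊽ 0 = 1
w7 = w6 ⊼ w2 = 1 ⊼ 1 = 0
So w7 = 0 as required.

A=0, B=1, C=0, D=1, E=1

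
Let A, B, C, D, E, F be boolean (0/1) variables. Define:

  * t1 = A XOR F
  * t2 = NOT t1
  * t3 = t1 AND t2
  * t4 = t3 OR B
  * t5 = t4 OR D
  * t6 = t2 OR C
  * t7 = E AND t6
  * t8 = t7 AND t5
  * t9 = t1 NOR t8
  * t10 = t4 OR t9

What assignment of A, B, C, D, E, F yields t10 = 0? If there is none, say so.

t10 = t4 OR t9 must be 0, so both t4 = 0 and t9 = 0.
t4 = t3 OR B must be 0, so both t3 = 0 and B = 0.
t9 = t1 NOR t8 must be 0, so at least one of t1, t8 is 1.
Check with A=0, B=0, C=1, D=1, E=1, F=0:
t1 = A XOR F = 0 XOR 0 = 0
t2 = NOT t1 = NOT 0 = 1
t3 = t1 AND t2 = 0 AND 1 = 0
t4 = t3 OR B = 0 OR 0 = 0
t5 = t4 OR D = 0 OR 1 = 1
t6 = t2 OR C = 1 OR 1 = 1
t7 = E AND t6 = 1 AND 1 = 1
t8 = t7 AND t5 = 1 AND 1 = 1
t9 = t1 NOR t8 = 0 NOR 1 = 0
t10 = t4 OR t9 = 0 OR 0 = 0
So t10 = 0 as required.

A=0, B=0, C=1, D=1, E=1, F=0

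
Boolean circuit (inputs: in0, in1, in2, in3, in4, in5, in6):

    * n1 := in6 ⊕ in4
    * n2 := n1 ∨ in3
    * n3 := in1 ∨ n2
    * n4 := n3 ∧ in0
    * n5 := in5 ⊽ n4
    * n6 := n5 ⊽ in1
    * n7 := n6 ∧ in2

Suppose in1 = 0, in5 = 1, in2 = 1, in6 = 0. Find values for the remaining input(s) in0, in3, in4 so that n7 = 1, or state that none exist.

Check with in1 = 0, in5 = 1, in2 = 1, in6 = 0 and in0=0, in3=1, in4=0:
n1 = in6 ⊕ in4 = 0 ⊕ 0 = 0
n2 = n1 ∨ in3 = 0 ∨ 1 = 1
n3 = in1 ∨ n2 = 0 ∨ 1 = 1
n4 = n3 ∧ in0 = 1 ∧ 0 = 0
n5 = in5 ⊽ n4 = 1 ⊽ 0 = 0
n6 = n5 ⊽ in1 = 0 ⊽ 0 = 1
n7 = n6 ∧ in2 = 1 ∧ 1 = 1
So n7 = 1.

in0=0, in3=1, in4=0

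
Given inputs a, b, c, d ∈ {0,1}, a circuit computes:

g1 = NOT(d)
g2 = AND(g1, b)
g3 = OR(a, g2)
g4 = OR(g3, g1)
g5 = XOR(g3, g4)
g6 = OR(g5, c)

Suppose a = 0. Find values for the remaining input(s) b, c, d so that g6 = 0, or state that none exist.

b=1, c=0, d=0

g6 = OR(g5, c) must be 0, so both g5 = 0 and c = 0.
Check with a = 0 and b=1, c=0, d=0:
g1 = NOT(d) = NOT 0 = 1
g2 = AND(g1, b) = AND(1, 1) = 1
g3 = OR(a, g2) = OR(0, 1) = 1
g4 = OR(g3, g1) = OR(1, 1) = 1
g5 = XOR(g3, g4) = XOR(1, 1) = 0
g6 = OR(g5, c) = OR(0, 0) = 0
So g6 = 0.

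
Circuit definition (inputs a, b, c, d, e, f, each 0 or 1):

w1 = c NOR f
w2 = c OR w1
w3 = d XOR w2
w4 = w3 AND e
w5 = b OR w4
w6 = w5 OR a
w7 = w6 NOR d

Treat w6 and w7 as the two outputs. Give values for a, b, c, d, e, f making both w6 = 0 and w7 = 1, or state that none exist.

Check with a=0, b=0, c=0, d=0, e=1, f=1:
w1 = c NOR f = 0 NOR 1 = 0
w2 = c OR w1 = 0 OR 0 = 0
w3 = d XOR w2 = 0 XOR 0 = 0
w4 = w3 AND e = 0 AND 1 = 0
w5 = b OR w4 = 0 OR 0 = 0
w6 = w5 OR a = 0 OR 0 = 0
w7 = w6 NOR d = 0 NOR 0 = 1
So w6 = 0 and w7 = 1.

a=0, b=0, c=0, d=0, e=1, f=1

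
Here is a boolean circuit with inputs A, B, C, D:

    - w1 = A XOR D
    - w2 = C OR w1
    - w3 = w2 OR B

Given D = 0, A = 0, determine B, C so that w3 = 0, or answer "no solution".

B=0, C=0

Check with D = 0, A = 0 and B=0, C=0:
w1 = A XOR D = 0 XOR 0 = 0
w2 = C OR w1 = 0 OR 0 = 0
w3 = w2 OR B = 0 OR 0 = 0
So w3 = 0.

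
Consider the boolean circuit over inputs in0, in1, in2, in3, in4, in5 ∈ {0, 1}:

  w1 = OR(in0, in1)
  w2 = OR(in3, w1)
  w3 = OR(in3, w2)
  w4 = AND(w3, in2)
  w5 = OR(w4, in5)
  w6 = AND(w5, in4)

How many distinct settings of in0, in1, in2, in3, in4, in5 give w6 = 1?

23

w6 = AND(w5, in4) must be 1, so both w5 = 1 and in4 = 1.
w5 = OR(w4, in5) must be 1, so at least one of w4, in5 is 1.
Enumerating the 64 input combinations, 23 give w6 = 1 and 41 give w6 = 0.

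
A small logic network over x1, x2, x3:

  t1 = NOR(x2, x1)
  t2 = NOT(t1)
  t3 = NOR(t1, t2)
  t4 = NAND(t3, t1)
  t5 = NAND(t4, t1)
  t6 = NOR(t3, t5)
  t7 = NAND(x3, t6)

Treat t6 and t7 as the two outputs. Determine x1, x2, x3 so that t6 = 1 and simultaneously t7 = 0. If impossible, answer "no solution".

x1=0, x2=0, x3=1

Check with x1=0, x2=0, x3=1:
t1 = NOR(x2, x1) = NOR(0, 0) = 1
t2 = NOT(t1) = NOT 1 = 0
t3 = NOR(t1, t2) = NOR(1, 0) = 0
t4 = NAND(t3, t1) = NAND(0, 1) = 1
t5 = NAND(t4, t1) = NAND(1, 1) = 0
t6 = NOR(t3, t5) = NOR(0, 0) = 1
t7 = NAND(x3, t6) = NAND(1, 1) = 0
So t6 = 1 and t7 = 0.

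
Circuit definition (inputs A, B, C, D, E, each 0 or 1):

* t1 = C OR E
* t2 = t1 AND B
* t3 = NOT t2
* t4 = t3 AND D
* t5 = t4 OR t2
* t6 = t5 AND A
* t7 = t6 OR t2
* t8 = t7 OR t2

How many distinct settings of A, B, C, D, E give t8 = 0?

t8 = t7 OR t2 must be 0, so both t7 = 0 and t2 = 0.
t7 = t6 OR t2 must be 0, so both t6 = 0 and t2 = 0.
Enumerating the 32 input combinations, 15 give t8 = 0 and 17 give t8 = 1.

15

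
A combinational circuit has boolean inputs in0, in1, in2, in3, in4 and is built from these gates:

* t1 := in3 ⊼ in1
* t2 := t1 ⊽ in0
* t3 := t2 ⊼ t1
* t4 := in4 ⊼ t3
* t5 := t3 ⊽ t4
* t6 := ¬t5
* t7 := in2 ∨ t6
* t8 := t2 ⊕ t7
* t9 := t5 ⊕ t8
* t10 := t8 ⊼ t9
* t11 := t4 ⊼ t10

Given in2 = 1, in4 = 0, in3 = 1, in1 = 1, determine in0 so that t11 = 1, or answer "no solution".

Check with in2 = 1, in4 = 0, in3 = 1, in1 = 1 and in0=1:
t1 = in3 ⊼ in1 = 1 ⊼ 1 = 0
t2 = t1 ⊽ in0 = 0 ⊽ 1 = 0
t3 = t2 ⊼ t1 = 0 ⊼ 0 = 1
t4 = in4 ⊼ t3 = 0 ⊼ 1 = 1
t5 = t3 ⊽ t4 = 1 ⊽ 1 = 0
t6 = ¬t5 = ¬0 = 1
t7 = in2 ∨ t6 = 1 ∨ 1 = 1
t8 = t2 ⊕ t7 = 0 ⊕ 1 = 1
t9 = t5 ⊕ t8 = 0 ⊕ 1 = 1
t10 = t8 ⊼ t9 = 1 ⊼ 1 = 0
t11 = t4 ⊼ t10 = 1 ⊼ 0 = 1
So t11 = 1.

in0=1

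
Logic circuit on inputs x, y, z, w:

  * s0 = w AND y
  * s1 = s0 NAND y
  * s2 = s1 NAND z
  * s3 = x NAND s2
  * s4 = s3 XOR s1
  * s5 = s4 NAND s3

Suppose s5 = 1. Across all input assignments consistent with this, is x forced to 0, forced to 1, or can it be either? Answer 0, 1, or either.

Both values of x occur among assignments with s5 = 1:
  x=0: x=0, y=0, z=0, w=0
  x=1: x=1, y=0, z=0, w=0

either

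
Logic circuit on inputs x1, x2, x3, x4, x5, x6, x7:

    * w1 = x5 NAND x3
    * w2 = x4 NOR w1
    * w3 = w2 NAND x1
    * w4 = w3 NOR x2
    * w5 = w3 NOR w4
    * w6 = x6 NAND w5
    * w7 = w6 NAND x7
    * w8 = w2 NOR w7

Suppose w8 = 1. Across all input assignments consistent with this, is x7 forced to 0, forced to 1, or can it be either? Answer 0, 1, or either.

1

w8 = w2 NOR w7 must be 1, so both w2 = 0 and w7 = 0.
w2 = x4 NOR w1 must be 0, so at least one of x4, w1 is 1.
Every assignment with w8 = 1 has x7 = 1; there are 56 such assignment(s).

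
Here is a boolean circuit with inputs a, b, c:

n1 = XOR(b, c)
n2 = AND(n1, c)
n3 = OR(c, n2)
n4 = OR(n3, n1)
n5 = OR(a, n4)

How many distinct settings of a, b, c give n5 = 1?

n5 = OR(a, n4) must be 1, so at least one of a, n4 is 1.
Enumerating the 8 input combinations, 7 give n5 = 1 and 1 give n5 = 0.

7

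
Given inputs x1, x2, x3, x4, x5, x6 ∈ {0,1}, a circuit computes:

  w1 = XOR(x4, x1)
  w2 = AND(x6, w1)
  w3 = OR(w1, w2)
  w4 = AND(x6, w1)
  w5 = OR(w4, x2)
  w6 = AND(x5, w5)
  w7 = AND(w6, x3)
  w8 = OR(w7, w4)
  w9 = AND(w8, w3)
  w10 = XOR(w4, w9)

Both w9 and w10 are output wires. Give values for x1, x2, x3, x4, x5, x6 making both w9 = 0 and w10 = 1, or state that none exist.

no solution exists

Across all 64 input combinations, none give both w9 = 0 and w10 = 1.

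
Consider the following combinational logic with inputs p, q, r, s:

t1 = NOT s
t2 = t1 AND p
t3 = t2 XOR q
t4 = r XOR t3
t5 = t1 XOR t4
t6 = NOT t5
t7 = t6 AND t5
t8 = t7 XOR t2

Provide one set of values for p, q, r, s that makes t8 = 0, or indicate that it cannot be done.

t8 = t7 XOR t2 must be 0, so t7 and t2 are equal.
Check with p=1, q=0, r=0, s=1:
t1 = NOT s = NOT 1 = 0
t2 = t1 AND p = 0 AND 1 = 0
t3 = t2 XOR q = 0 XOR 0 = 0
t4 = r XOR t3 = 0 XOR 0 = 0
t5 = t1 XOR t4 = 0 XOR 0 = 0
t6 = NOT t5 = NOT 0 = 1
t7 = t6 AND t5 = 1 AND 0 = 0
t8 = t7 XOR t2 = 0 XOR 0 = 0
So t8 = 0 as required.

p=1, q=0, r=0, s=1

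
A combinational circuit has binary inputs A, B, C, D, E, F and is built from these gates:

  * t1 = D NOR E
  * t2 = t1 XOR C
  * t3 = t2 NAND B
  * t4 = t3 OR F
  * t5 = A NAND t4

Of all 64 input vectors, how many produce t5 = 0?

28

t5 = A NAND t4 must be 0, so both A = 1 and t4 = 1.
t4 = t3 OR F must be 1, so at least one of t3, F is 1.
Enumerating the 64 input combinations, 28 give t5 = 0 and 36 give t5 = 1.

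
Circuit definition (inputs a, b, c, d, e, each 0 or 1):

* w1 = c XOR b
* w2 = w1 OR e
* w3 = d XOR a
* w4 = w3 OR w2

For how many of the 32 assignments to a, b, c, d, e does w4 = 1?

28

w4 = w3 OR w2 must be 1, so at least one of w3, w2 is 1.
Enumerating the 32 input combinations, 28 give w4 = 1 and 4 give w4 = 0.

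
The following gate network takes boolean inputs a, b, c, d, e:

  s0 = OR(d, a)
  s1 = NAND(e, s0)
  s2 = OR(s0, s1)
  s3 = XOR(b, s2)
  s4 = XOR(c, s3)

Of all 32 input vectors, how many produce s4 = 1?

16

s4 = XOR(c, s3) must be 1, so c and s3 differ.
Enumerating the 32 input combinations, 16 give s4 = 1 and 16 give s4 = 0.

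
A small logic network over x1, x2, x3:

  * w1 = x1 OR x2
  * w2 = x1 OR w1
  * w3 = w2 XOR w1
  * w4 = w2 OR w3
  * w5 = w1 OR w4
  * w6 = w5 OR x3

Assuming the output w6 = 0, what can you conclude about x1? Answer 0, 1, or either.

0

w6 = w5 OR x3 must be 0, so both w5 = 0 and x3 = 0.
w5 = w1 OR w4 must be 0, so both w1 = 0 and w4 = 0.
Every assignment with w6 = 0 has x1 = 0; there are 1 such assignment(s).
  x1=0, x2=0, x3=0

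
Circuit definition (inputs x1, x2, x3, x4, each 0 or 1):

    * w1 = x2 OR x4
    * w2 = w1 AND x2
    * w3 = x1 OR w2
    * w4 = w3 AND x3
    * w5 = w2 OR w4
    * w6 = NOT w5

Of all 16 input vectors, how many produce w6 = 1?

w6 = NOT w5 must be 1, so w5 = 0.
w5 = w2 OR w4 must be 0, so both w2 = 0 and w4 = 0.
Satisfying assignments:
  x1=0, x2=0, x3=0, x4=0
  x1=0, x2=0, x3=0, x4=1
  x1=0, x2=0, x3=1, x4=0
  x1=0, x2=0, x3=1, x4=1
  x1=1, x2=0, x3=0, x4=0
  x1=1, x2=0, x3=0, x4=1

6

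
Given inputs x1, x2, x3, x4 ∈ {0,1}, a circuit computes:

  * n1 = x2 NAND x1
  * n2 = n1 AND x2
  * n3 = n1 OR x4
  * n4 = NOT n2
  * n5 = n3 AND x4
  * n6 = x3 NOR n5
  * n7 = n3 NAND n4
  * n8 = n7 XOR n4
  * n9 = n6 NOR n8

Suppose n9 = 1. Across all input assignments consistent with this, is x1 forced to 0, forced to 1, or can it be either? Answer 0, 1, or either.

n9 = n6 NOR n8 must be 1, so both n6 = 0 and n8 = 0.
Every assignment with n9 = 1 has x1 = 1; there are 1 such assignment(s).
  x1=1, x2=1, x3=1, x4=0

1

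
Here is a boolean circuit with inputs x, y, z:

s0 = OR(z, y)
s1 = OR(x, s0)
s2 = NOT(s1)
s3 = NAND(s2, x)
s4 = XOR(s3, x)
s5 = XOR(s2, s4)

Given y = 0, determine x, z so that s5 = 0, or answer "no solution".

x=1, z=1

Check with y = 0 and x=1, z=1:
s0 = OR(z, y) = OR(1, 0) = 1
s1 = OR(x, s0) = OR(1, 1) = 1
s2 = NOT(s1) = NOT 1 = 0
s3 = NAND(s2, x) = NAND(0, 1) = 1
s4 = XOR(s3, x) = XOR(1, 1) = 0
s5 = XOR(s2, s4) = XOR(0, 0) = 0
So s5 = 0.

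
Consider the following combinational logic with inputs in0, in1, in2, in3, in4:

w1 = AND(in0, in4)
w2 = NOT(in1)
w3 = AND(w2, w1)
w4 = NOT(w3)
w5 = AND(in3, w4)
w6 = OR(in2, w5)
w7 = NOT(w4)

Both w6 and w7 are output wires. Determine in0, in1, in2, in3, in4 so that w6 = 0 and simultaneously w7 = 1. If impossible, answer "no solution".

in0=1, in1=0, in2=0, in3=0, in4=1

Check with in0=1, in1=0, in2=0, in3=0, in4=1:
w1 = AND(in0, in4) = AND(1, 1) = 1
w2 = NOT(in1) = NOT 0 = 1
w3 = AND(w2, w1) = AND(1, 1) = 1
w4 = NOT(w3) = NOT 1 = 0
w5 = AND(in3, w4) = AND(0, 0) = 0
w6 = OR(in2, w5) = OR(0, 0) = 0
w7 = NOT(w4) = NOT 0 = 1
So w6 = 0 and w7 = 1.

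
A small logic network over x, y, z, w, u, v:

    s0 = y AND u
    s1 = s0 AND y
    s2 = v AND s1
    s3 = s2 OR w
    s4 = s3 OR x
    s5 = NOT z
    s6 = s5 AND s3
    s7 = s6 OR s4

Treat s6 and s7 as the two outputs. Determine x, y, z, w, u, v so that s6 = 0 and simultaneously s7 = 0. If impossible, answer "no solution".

Check with x=0, y=0, z=0, w=0, u=0, v=0:
s0 = y AND u = 0 AND 0 = 0
s1 = s0 AND y = 0 AND 0 = 0
s2 = v AND s1 = 0 AND 0 = 0
s3 = s2 OR w = 0 OR 0 = 0
s4 = s3 OR x = 0 OR 0 = 0
s5 = NOT z = NOT 0 = 1
s6 = s5 AND s3 = 1 AND 0 = 0
s7 = s6 OR s4 = 0 OR 0 = 0
So s6 = 0 and s7 = 0.

x=0, y=0, z=0, w=0, u=0, v=0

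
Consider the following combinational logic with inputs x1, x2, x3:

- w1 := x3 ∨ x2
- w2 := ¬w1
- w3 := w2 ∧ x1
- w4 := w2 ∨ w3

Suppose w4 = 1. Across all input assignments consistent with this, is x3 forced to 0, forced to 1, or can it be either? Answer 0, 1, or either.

w4 = w2 ∨ w3 must be 1, so at least one of w2, w3 is 1.
Every assignment with w4 = 1 has x3 = 0; there are 2 such assignment(s).
  x1=0, x2=0, x3=0
  x1=1, x2=0, x3=0

0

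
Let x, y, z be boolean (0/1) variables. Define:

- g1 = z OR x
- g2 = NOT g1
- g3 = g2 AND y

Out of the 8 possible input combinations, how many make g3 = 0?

7

g3 = g2 AND y must be 0, so at least one of g2, y is 0.
Enumerating the 8 input combinations, 7 give g3 = 0 and 1 give g3 = 1.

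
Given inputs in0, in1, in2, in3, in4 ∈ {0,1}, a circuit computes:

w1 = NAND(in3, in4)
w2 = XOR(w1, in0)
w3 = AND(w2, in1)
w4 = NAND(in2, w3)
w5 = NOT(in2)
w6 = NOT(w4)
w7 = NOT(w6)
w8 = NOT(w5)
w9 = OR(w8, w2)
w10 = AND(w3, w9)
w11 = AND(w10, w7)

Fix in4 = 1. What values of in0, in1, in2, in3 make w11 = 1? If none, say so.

in0=1, in1=1, in2=0, in3=1

w11 = AND(w10, w7) must be 1, so both w10 = 1 and w7 = 1.
Check with in4 = 1 and in0=1, in1=1, in2=0, in3=1:
w1 = NAND(in3, in4) = NAND(1, 1) = 0
w2 = XOR(w1, in0) = XOR(0, 1) = 1
w3 = AND(w2, in1) = AND(1, 1) = 1
w4 = NAND(in2, w3) = NAND(0, 1) = 1
w5 = NOT(in2) = NOT 0 = 1
w6 = NOT(w4) = NOT 1 = 0
w7 = NOT(w6) = NOT 0 = 1
w8 = NOT(w5) = NOT 1 = 0
w9 = OR(w8, w2) = OR(0, 1) = 1
w10 = AND(w3, w9) = AND(1, 1) = 1
w11 = AND(w10, w7) = AND(1, 1) = 1
So w11 = 1.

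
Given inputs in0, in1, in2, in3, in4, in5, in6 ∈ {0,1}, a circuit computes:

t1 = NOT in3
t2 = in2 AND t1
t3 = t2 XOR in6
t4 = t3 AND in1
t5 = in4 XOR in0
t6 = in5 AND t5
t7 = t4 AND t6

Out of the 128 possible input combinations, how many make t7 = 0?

120

t7 = t4 AND t6 must be 0, so at least one of t4, t6 is 0.
Enumerating the 128 input combinations, 120 give t7 = 0 and 8 give t7 = 1.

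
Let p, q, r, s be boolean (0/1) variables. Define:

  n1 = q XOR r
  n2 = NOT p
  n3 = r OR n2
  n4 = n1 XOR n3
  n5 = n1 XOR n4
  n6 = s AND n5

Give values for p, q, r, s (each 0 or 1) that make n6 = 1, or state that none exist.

n6 = s AND n5 must be 1, so both s = 1 and n5 = 1.
n5 = n1 XOR n4 must be 1, so n1 and n4 differ.
Check with p=1, q=0, r=1, s=1:
n1 = q XOR r = 0 XOR 1 = 1
n2 = NOT p = NOT 1 = 0
n3 = r OR n2 = 1 OR 0 = 1
n4 = n1 XOR n3 = 1 XOR 1 = 0
n5 = n1 XOR n4 = 1 XOR 0 = 1
n6 = s AND n5 = 1 AND 1 = 1
So n6 = 1 as required.

p=1, q=0, r=1, s=1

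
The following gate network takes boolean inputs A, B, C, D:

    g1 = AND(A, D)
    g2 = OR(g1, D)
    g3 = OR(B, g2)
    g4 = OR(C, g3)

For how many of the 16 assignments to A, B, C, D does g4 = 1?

14

g4 = OR(C, g3) must be 1, so at least one of C, g3 is 1.
Enumerating the 16 input combinations, 14 give g4 = 1 and 2 give g4 = 0.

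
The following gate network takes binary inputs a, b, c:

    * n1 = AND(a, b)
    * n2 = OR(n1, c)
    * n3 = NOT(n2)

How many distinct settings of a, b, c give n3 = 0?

5

n3 = NOT(n2) must be 0, so n2 = 1.
n2 = OR(n1, c) must be 1, so at least one of n1, c is 1.
Enumerating the 8 input combinations, 5 give n3 = 0 and 3 give n3 = 1.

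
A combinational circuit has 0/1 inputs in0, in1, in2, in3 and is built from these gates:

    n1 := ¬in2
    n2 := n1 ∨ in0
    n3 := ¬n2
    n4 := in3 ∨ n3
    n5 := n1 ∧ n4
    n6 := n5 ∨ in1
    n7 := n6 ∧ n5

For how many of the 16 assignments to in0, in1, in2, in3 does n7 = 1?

n7 = n6 ∧ n5 must be 1, so both n6 = 1 and n5 = 1.
n6 = n5 ∨ in1 must be 1, so at least one of n5, in1 is 1.
n5 = n1 ∧ n4 must be 1, so both n1 = 1 and n4 = 1.
Satisfying assignments:
  in0=0, in1=0, in2=0, in3=1
  in0=0, in1=1, in2=0, in3=1
  in0=1, in1=0, in2=0, in3=1
  in0=1, in1=1, in2=0, in3=1

4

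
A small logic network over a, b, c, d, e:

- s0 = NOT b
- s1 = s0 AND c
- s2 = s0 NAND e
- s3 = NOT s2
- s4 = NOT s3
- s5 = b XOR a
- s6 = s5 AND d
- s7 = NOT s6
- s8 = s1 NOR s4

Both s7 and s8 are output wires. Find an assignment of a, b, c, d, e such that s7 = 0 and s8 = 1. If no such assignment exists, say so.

Check with a=1 b=0 c=0 d=1 e=1:
s0 = NOT b = NOT 0 = 1
s1 = s0 AND c = 1 AND 0 = 0
s2 = s0 NAND e = 1 NAND 1 = 0
s3 = NOT s2 = NOT 0 = 1
s4 = NOT s3 = NOT 1 = 0
s5 = b XOR a = 0 XOR 1 = 1
s6 = s5 AND d = 1 AND 1 = 1
s7 = NOT s6 = NOT 1 = 0
s8 = s1 NOR s4 = 0 NOR 0 = 1
So s7 = 0 and s8 = 1.

a=1 b=0 c=0 d=1 e=1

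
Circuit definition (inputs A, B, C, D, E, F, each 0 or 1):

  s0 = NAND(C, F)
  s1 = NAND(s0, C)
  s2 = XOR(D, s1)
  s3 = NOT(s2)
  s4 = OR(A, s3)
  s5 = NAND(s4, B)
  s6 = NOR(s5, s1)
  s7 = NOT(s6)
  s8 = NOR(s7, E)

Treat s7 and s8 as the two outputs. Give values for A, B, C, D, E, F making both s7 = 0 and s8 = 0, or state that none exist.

A=1 B=1 C=1 D=0 E=1 F=0

Check with A=1 B=1 C=1 D=0 E=1 F=0:
s0 = NAND(C, F) = NAND(1, 0) = 1
s1 = NAND(s0, C) = NAND(1, 1) = 0
s2 = XOR(D, s1) = XOR(0, 0) = 0
s3 = NOT(s2) = NOT 0 = 1
s4 = OR(A, s3) = OR(1, 1) = 1
s5 = NAND(s4, B) = NAND(1, 1) = 0
s6 = NOR(s5, s1) = NOR(0, 0) = 1
s7 = NOT(s6) = NOT 1 = 0
s8 = NOR(s7, E) = NOR(0, 1) = 0
So s7 = 0 and s8 = 0.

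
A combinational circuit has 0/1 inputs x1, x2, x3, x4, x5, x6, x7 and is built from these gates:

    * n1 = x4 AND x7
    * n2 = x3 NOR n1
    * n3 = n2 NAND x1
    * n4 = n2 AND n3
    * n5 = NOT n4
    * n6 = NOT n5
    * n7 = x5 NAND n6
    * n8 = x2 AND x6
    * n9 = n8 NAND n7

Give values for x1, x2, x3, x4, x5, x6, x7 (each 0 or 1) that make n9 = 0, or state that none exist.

x1=1, x2=1, x3=1, x4=1, x5=0, x6=1, x7=1

Check with x1=1, x2=1, x3=1, x4=1, x5=0, x6=1, x7=1:
n1 = x4 AND x7 = 1 AND 1 = 1
n2 = x3 NOR n1 = 1 NOR 1 = 0
n3 = n2 NAND x1 = 0 NAND 1 = 1
n4 = n2 AND n3 = 0 AND 1 = 0
n5 = NOT n4 = NOT 0 = 1
n6 = NOT n5 = NOT 1 = 0
n7 = x5 NAND n6 = 0 NAND 0 = 1
n8 = x2 AND x6 = 1 AND 1 = 1
n9 = n8 NAND n7 = 1 NAND 1 = 0
So n9 = 0 as required.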